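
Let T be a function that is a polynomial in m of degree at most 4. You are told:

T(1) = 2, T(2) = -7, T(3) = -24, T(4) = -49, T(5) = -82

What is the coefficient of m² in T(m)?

-4

First differences: -9, -17, -25, -33. Second differences: -8, -8, -8.
Level-2 differences are constant, so T has degree 2.
Fitting a degree-2 polynomial gives T(m) = -4m² + 3m + 3.
The coefficient of m² is -4.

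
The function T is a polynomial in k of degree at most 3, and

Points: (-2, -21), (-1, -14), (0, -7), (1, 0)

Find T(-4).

First differences: 7, 7, 7.
Level-1 differences are constant, so T has degree 1.
Fitting a degree-1 polynomial gives T(k) = 7k - 7.
Then T(-4) = -35.

-35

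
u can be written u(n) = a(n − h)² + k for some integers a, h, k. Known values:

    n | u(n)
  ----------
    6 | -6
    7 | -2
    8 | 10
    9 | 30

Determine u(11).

First differences 4, 12, 20; second difference 8 = 2a, so a = 4.
Expanding, the n-coefficient is −2ah = -8h; matching it to the data gives h = 6, and then k = -6.
So u(n) = 4(n − 6)² − 6.
u(11) = 4·5² − 6 = 94.

94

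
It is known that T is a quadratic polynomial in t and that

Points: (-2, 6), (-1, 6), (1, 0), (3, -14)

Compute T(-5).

-6

Write T(t) = at² + bt + c; the 4 given values yield a linear system in the 3 coefficients.
Solving, T(t) = -t² - 3t + 4.
Then T(-5) = -6.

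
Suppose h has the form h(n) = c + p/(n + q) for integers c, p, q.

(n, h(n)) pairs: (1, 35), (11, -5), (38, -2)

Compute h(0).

(h(n) − c)(n + q) = p for each data point; the three points give a linear system in c and q, then p follows.
Solving: c = -1, q = -2, p = -36, so h(n) = -1 − 36/(n − 2).
Then h(0) = -1 − 36/(-2) = 17.

17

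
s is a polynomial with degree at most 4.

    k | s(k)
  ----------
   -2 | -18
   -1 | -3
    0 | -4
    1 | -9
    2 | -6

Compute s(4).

72

First differences: 15, -1, -5, 3. Second differences: -16, -4, 8. Third differences: 12, 12.
Level-3 differences are constant, so s has degree 3.
Fitting a degree-3 polynomial gives s(k) = 2k³ - 2k² - 5k - 4.
Then s(4) = 72.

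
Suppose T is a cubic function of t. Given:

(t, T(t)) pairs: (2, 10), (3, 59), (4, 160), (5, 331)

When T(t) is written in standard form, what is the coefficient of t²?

Write T(t) = at³ + bt² + ct + d; the 4 given values yield a linear system in the 4 coefficients.
Solving, T(t) = 3t³ - t² - 3t - 4.
The coefficient of t² is -1.

-1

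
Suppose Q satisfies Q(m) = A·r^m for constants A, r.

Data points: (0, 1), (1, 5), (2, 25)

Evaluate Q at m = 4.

625

Consecutive ratio: 5/1 = 5, and 25/5 = 5, so r = 5.
Then A·5^0 = 1 gives A = 1, and Q(m) = 1·5^m.
Q(4) = 1·5^4 = 625.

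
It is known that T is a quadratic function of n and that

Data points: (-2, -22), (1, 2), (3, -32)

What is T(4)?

Write T(n) = an² + bn + c; the 3 given values yield a linear system in the 3 coefficients.
Solving, T(n) = -5n² + 3n + 4.
Then T(4) = -64.

-64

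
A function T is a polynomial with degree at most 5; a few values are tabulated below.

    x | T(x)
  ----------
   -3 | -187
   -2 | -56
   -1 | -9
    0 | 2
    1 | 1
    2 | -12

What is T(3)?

-61

Write T(x) = ax^5 + bx^4 + cx³ + dx² + ex + p; the 6 given values yield a linear system in the 6 coefficients.
Solving, the leading coefficient vanishes, and T(x) = -x^4 + 2x³ - 5x² + 3x + 2.
Then T(3) = -61.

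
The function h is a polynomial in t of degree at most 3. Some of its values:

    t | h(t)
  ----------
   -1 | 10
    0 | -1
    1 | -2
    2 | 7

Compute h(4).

Write h(t) = at³ + bt² + ct + d; the 4 given values yield a linear system in the 4 coefficients.
Solving, the leading coefficient vanishes, and h(t) = 5t² - 6t - 1.
Then h(4) = 55.

55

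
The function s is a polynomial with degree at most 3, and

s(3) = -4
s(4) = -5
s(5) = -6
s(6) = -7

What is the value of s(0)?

-1

Write s(n) = an³ + bn² + cn + d; the 4 given values yield a linear system in the 4 coefficients.
Solving, the top 2 coefficients vanish, and s(n) = -n - 1.
Then s(0) = -1.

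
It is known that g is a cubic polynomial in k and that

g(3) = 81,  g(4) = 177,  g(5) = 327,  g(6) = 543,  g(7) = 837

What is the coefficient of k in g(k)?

1

First differences: 96, 150, 216, 294. Second differences: 54, 66, 78. Third differences: 12, 12.
Level-3 differences are constant, so g has degree 3.
Fitting a degree-3 polynomial gives g(k) = 2k³ + 3k² + k - 3.
The coefficient of k is 1.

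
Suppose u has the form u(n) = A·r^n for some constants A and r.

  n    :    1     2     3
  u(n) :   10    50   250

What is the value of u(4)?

1250

Consecutive ratio: 50/10 = 5, and 250/50 = 5, so r = 5.
Then A·5^1 = 10 gives A = 2, and u(n) = 2·5^n.
u(4) = 2·5^4 = 1250.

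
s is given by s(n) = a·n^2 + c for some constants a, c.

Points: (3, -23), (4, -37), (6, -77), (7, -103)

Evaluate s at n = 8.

From s(3) = -23 and s(4) = -37: 9a + c = -23 and 16a + c = -37.
Subtracting: 7a = -14, so a = -2; then c = -23 − (-2)·9 = -5.
So s(n) = -2n² − 5, and s(8) = -133.

-133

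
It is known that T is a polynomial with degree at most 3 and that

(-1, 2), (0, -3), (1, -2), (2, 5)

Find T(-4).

53

First differences: -5, 1, 7. Second differences: 6, 6.
Level-2 differences are constant, so T has degree 2.
Fitting a degree-2 polynomial gives T(k) = 3k² - 2k - 3.
Then T(-4) = 53.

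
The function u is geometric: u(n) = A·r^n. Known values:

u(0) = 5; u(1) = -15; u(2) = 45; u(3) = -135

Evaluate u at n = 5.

-1215

Consecutive ratio: -15/5 = -3, and 45/(-15) = -3, so r = -3.
Then A·(-3)^0 = 5 gives A = 5, and u(n) = 5·(-3)^n.
u(5) = 5·(-3)^5 = -1215.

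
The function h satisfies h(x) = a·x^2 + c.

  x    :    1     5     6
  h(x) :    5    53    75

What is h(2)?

From h(1) = 5 and h(5) = 53: 1a + c = 5 and 25a + c = 53.
Subtracting: 24a = 48, so a = 2; then c = 5 − 2·1 = 3.
So h(x) = 2x² + 3, and h(2) = 11.

11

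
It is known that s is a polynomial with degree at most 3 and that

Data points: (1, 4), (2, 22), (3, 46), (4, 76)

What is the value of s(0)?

-8

First differences: 18, 24, 30. Second differences: 6, 6.
Level-2 differences are constant, so s has degree 2.
Fitting a degree-2 polynomial gives s(m) = 3m² + 9m - 8.
Then s(0) = -8.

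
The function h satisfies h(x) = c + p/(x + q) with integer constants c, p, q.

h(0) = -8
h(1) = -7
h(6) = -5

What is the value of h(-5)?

(h(x) − c)(x + q) = p for each data point; the three points give a linear system in c and q, then p follows.
Solving: c = -3, q = 4, p = -20, so h(x) = -3 − 20/(x + 4).
Then h(-5) = -3 − 20/(-1) = 17.

17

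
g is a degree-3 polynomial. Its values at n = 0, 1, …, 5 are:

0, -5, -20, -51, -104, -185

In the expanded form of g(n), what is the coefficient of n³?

-1

Write g(n) = an³ + bn² + cn + d; the 6 given values yield a linear system in the 4 coefficients.
Solving, g(n) = -n³ - 2n² - 2n.
The coefficient of n³ is -1.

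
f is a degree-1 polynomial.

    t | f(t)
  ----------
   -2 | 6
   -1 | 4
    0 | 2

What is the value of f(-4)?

Write f(t) = at + b; the 3 given values yield a linear system in the 2 coefficients.
Solving, f(t) = -2t + 2.
Then f(-4) = 10.

10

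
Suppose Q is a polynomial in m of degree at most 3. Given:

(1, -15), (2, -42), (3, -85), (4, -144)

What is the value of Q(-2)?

-30

First differences: -27, -43, -59. Second differences: -16, -16.
Level-2 differences are constant, so Q has degree 2.
Fitting a degree-2 polynomial gives Q(m) = -8m² - 3m - 4.
Then Q(-2) = -30.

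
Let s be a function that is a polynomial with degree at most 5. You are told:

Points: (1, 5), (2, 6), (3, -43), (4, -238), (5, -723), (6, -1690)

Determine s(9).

First differences: 1, -49, -195, -485, -967. Second differences: -50, -146, -290, -482. Third differences: -96, -144, -192. Fourth differences: -48, -48.
Level-4 differences are constant, so s has degree 4.
Fitting a degree-4 polynomial gives s(k) = -2k^4 + 4k³ + k² + 2.
Then s(9) = -10123.

-10123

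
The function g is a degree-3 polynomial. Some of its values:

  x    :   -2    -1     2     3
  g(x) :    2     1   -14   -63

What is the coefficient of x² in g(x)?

Write g(x) = ax³ + bx² + cx + d; the 4 given values yield a linear system in the 4 coefficients.
Solving, g(x) = -2x³ - 3x² + 4x + 6.
The coefficient of x² is -3.

-3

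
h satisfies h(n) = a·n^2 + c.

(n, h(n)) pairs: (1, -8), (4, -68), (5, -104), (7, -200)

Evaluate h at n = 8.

From h(1) = -8 and h(4) = -68: 1a + c = -8 and 16a + c = -68.
Subtracting: 15a = -60, so a = -4; then c = -8 − (-4)·1 = -4.
So h(n) = -4n² − 4, and h(8) = -260.

-260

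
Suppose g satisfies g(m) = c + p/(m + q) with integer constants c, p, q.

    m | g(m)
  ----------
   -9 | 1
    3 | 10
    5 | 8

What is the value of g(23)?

(g(m) − c)(m + q) = p for each data point; the three points give a linear system in c and q, then p follows.
Solving: c = 4, q = 1, p = 24, so g(m) = 4 + 24/(m + 1).
Then g(23) = 4 + 24/24 = 5.

5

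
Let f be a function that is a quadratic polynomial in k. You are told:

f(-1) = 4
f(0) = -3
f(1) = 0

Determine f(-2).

21

Write f(k) = ak² + bk + c; the 3 given values yield a linear system in the 3 coefficients.
Solving, f(k) = 5k² - 2k - 3.
Then f(-2) = 21.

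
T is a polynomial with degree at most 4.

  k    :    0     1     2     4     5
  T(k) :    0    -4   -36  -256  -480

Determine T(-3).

Write T(k) = ak^4 + bk³ + ck² + dk + e; the 5 given values yield a linear system in the 5 coefficients.
Solving, the leading coefficient vanishes, and T(k) = -3k³ - 5k² + 4k.
Then T(-3) = 24.

24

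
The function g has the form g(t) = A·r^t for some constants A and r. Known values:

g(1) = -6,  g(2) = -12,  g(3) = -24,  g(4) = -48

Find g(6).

Consecutive ratio: -12/(-6) = 2, and -24/(-12) = 2, so r = 2.
Then A·2^1 = -6 gives A = -3, and g(t) = -3·2^t.
g(6) = -3·2^6 = -192.

-192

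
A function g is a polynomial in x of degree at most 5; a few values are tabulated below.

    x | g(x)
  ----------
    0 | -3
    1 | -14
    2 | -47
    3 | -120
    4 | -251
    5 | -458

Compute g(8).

-1715

First differences: -11, -33, -73, -131, -207. Second differences: -22, -40, -58, -76. Third differences: -18, -18, -18.
Level-3 differences are constant, so g has degree 3.
Fitting a degree-3 polynomial gives g(x) = -3x³ - 2x² - 6x - 3.
Then g(8) = -1715.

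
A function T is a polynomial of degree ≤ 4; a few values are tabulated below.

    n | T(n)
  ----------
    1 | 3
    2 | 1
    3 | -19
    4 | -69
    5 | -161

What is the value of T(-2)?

Write T(n) = an^4 + bn³ + cn² + dn + e; the 5 given values yield a linear system in the 5 coefficients.
Solving, the leading coefficient vanishes, and T(n) = -2n³ + 3n² + 3n - 1.
Then T(-2) = 21.

21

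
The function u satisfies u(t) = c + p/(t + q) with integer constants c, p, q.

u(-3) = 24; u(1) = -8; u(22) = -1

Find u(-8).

(u(t) − c)(t + q) = p for each data point; the three points give a linear system in c and q, then p follows.
Solving: c = 0, q = 2, p = -24, so u(t) = -24/(t + 2).
Then u(-8) = 0 − 24/(-6) = 4.

4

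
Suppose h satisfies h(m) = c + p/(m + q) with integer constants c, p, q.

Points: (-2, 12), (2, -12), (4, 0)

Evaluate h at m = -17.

(h(m) − c)(m + q) = p for each data point; the three points give a linear system in c and q, then p follows.
Solving: c = 6, q = -1, p = -18, so h(m) = 6 − 18/(m − 1).
Then h(-17) = 6 − 18/(-18) = 7.

7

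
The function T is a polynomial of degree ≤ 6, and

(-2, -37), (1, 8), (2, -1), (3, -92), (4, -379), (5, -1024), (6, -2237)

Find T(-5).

Write T(k) = ak^6 + bk^5 + ck^4 + dk³ + ek² + pk + q; the 7 given values yield a linear system in the 7 coefficients.
Solving, the top 2 coefficients vanish, and T(k) = -2k^4 + k³ + 3k² + 5k + 1.
Then T(-5) = -1324.

-1324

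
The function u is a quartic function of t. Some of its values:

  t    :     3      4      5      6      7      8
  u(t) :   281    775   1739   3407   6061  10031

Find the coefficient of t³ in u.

Write u(t) = at^4 + bt³ + ct² + dt + e; the 6 given values yield a linear system in the 5 coefficients.
Solving, u(t) = 2t^4 + 3t³ + 5t² - 2t - 1.
The coefficient of t³ is 3.

3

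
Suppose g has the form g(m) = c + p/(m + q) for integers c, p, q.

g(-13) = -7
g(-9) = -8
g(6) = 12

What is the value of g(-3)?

-12

(g(m) − c)(m + q) = p for each data point; the three points give a linear system in c and q, then p follows.
Solving: c = -4, q = -3, p = 48, so g(m) = -4 + 48/(m − 3).
Then g(-3) = -4 + 48/(-6) = -12.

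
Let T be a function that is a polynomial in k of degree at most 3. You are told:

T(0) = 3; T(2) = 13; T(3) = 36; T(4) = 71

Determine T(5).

118

Write T(k) = ak³ + bk² + ck + d; the 4 given values yield a linear system in the 4 coefficients.
Solving, the leading coefficient vanishes, and T(k) = 6k² - 7k + 3.
Then T(5) = 118.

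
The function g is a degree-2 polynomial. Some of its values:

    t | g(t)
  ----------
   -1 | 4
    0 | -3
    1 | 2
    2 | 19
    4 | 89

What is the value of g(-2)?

Write g(t) = at² + bt + c; the 5 given values yield a linear system in the 3 coefficients.
Solving, g(t) = 6t² - t - 3.
Then g(-2) = 23.

23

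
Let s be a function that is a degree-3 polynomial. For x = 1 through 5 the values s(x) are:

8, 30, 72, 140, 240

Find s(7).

Write s(x) = ax³ + bx² + cx + d; the 5 given values yield a linear system in the 4 coefficients.
Solving, s(x) = x³ + 4x² + 3x.
Then s(7) = 560.

560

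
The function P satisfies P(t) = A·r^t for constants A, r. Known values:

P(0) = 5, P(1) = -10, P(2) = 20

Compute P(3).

-40

Consecutive ratio: -10/5 = -2, and 20/(-10) = -2, so r = -2.
Then A·(-2)^0 = 5 gives A = 5, and P(t) = 5·(-2)^t.
P(3) = 5·(-2)^3 = -40.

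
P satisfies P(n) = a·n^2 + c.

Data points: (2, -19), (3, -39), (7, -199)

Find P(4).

-67

From P(2) = -19 and P(3) = -39: 4a + c = -19 and 9a + c = -39.
Subtracting: 5a = -20, so a = -4; then c = -19 − (-4)·4 = -3.
So P(n) = -4n² − 3, and P(4) = -67.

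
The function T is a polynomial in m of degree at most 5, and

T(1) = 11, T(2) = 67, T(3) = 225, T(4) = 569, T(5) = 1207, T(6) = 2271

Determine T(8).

6325

First differences: 56, 158, 344, 638, 1064. Second differences: 102, 186, 294, 426. Third differences: 84, 108, 132. Fourth differences: 24, 24.
Level-4 differences are constant, so T has degree 4.
Fitting a degree-4 polynomial gives T(m) = m^4 + 4m³ + 2m² + 7m - 3.
Then T(8) = 6325.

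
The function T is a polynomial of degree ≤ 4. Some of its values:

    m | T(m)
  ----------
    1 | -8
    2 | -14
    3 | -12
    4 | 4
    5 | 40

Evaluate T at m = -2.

First differences: -6, 2, 16, 36. Second differences: 8, 14, 20. Third differences: 6, 6.
Level-3 differences are constant, so T has degree 3.
Fitting a degree-3 polynomial gives T(m) = m³ - 2m² - 7m.
Then T(-2) = -2.

-2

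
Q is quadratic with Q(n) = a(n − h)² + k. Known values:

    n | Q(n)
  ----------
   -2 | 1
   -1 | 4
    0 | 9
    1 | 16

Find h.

-3

First differences 3, 5, 7; second difference 2 = 2a, so a = 1.
Expanding, the n-coefficient is −2ah = -2h; matching it to the data gives h = -3, and then k = 0.
So Q(n) = 1(n + 3)² + 0.
Hence h = -3.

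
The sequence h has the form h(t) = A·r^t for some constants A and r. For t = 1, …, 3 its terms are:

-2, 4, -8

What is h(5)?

-32

Consecutive ratio: 4/(-2) = -2, and -8/4 = -2, so r = -2.
Then A·(-2)^1 = -2 gives A = 1, and h(t) = 1·(-2)^t.
h(5) = 1·(-2)^5 = -32.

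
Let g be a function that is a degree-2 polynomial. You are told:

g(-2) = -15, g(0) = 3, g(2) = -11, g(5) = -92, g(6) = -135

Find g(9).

-312

Write g(k) = ak² + bk + c; the 5 given values yield a linear system in the 3 coefficients.
Solving, g(k) = -4k² + k + 3.
Then g(9) = -312.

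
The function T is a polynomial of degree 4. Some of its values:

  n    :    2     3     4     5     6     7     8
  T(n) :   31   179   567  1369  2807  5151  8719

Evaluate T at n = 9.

13877

First differences: 148, 388, 802, 1438, 2344, 3568. Second differences: 240, 414, 636, 906, 1224. Third differences: 174, 222, 270, 318. Fourth differences: 48, 48, 48.
Level-4 differences are constant, so T has degree 4.
Extending the table by one column gives the next first difference 5158, so T(9) = 8719 + 5158 = 13877.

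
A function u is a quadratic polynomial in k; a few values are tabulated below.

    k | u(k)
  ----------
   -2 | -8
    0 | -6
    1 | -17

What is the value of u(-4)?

Write u(k) = ak² + bk + c; the 3 given values yield a linear system in the 3 coefficients.
Solving, u(k) = -4k² - 7k - 6.
Then u(-4) = -42.

-42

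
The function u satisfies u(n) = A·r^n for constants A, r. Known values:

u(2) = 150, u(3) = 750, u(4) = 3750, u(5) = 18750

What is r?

Consecutive ratio: 750/150 = 5, and 3750/750 = 5, so r = 5.
Then A·5^2 = 150 gives A = 6, and u(n) = 6·5^n.

5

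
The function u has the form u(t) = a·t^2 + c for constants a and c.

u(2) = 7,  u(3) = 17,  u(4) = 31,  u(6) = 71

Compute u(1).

From u(2) = 7 and u(3) = 17: 4a + c = 7 and 9a + c = 17.
Subtracting: 5a = 10, so a = 2; then c = 7 − 2·4 = -1.
So u(t) = 2t² − 1, and u(1) = 1.

1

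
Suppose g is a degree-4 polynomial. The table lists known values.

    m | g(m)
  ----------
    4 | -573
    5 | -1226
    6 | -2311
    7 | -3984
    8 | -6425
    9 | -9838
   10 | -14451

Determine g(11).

First differences: -653, -1085, -1673, -2441, -3413, -4613. Second differences: -432, -588, -768, -972, -1200. Third differences: -156, -180, -204, -228. Fourth differences: -24, -24, -24.
Level-4 differences are constant, so g has degree 4.
Fitting a degree-4 polynomial gives g(m) = -m^4 - 4m³ - 5m² + 5m - 1.
Then g(11) = -20516.

-20516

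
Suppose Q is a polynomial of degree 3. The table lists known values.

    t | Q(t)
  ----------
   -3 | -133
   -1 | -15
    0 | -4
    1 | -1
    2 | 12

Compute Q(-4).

-276

Write Q(t) = at³ + bt² + ct + d; the 5 given values yield a linear system in the 4 coefficients.
Solving, Q(t) = 3t³ - 4t² + 4t - 4.
Then Q(-4) = -276.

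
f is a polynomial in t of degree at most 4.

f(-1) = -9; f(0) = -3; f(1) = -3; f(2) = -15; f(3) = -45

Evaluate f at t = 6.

First differences: 6, 0, -12, -30. Second differences: -6, -12, -18. Third differences: -6, -6.
Level-3 differences are constant, so f has degree 3.
Fitting a degree-3 polynomial gives f(t) = -t³ - 3t² + 4t - 3.
Then f(6) = -303.

-303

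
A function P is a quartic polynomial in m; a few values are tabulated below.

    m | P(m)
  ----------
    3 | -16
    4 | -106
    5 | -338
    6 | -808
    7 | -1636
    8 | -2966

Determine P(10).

First differences: -90, -232, -470, -828, -1330. Second differences: -142, -238, -358, -502. Third differences: -96, -120, -144. Fourth differences: -24, -24.
Level-4 differences are constant, so P has degree 4.
Fitting a degree-4 polynomial gives P(m) = -m^4 + 2m³ + 2m² - 3m + 2.
Then P(10) = -7828.

-7828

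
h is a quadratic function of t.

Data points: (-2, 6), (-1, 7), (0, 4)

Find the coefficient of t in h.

Write h(t) = at² + bt + c; the 3 given values yield a linear system in the 3 coefficients.
Solving, h(t) = -2t² - 5t + 4.
The coefficient of t is -5.

-5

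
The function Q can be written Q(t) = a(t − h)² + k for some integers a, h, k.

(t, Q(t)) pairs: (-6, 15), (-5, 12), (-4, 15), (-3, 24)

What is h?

-5

First differences -3, 3, 9; second difference 6 = 2a, so a = 3.
Expanding, the t-coefficient is −2ah = -6h; matching it to the data gives h = -5, and then k = 12.
So Q(t) = 3(t + 5)² + 12.
Hence h = -5.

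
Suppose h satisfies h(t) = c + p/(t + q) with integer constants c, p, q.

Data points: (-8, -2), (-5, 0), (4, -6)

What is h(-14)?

(h(t) − c)(t + q) = p for each data point; the three points give a linear system in c and q, then p follows.
Solving: c = -4, q = 2, p = -12, so h(t) = -4 − 12/(t + 2).
Then h(-14) = -4 − 12/(-12) = -3.

-3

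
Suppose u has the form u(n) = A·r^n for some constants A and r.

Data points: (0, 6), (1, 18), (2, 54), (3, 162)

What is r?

Consecutive ratio: 18/6 = 3, and 54/18 = 3, so r = 3.
Then A·3^0 = 6 gives A = 6, and u(n) = 6·3^n.

3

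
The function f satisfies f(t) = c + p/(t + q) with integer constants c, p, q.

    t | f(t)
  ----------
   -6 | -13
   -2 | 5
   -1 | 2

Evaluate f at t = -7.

-10

(f(t) − c)(t + q) = p for each data point; the three points give a linear system in c and q, then p follows.
Solving: c = -4, q = 4, p = 18, so f(t) = -4 + 18/(t + 4).
Then f(-7) = -4 + 18/(-3) = -10.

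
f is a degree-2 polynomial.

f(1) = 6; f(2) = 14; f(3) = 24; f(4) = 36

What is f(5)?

First differences: 8, 10, 12. Second differences: 2, 2.
Level-2 differences are constant, so f has degree 2.
Fitting a degree-2 polynomial gives f(k) = k² + 5k.
Then f(5) = 50.

50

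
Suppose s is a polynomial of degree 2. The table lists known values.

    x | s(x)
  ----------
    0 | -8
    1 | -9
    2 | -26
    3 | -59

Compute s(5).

-173

Write s(x) = ax² + bx + c; the 4 given values yield a linear system in the 3 coefficients.
Solving, s(x) = -8x² + 7x - 8.
Then s(5) = -173.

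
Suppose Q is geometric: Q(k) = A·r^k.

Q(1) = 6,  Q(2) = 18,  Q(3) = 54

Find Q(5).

486

Consecutive ratio: 18/6 = 3, and 54/18 = 3, so r = 3.
Then A·3^1 = 6 gives A = 2, and Q(k) = 2·3^k.
Q(5) = 2·3^5 = 486.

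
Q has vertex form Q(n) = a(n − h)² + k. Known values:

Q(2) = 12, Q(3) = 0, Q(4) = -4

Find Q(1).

32

First differences -12, -4; second difference 8 = 2a, so a = 4.
Expanding, the n-coefficient is −2ah = -8h; matching it to the data gives h = 4, and then k = -4.
So Q(n) = 4(n − 4)² − 4.
Q(1) = 4·(-3)² − 4 = 32.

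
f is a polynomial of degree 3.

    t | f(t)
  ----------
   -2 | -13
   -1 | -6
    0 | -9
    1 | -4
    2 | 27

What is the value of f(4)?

Write f(t) = at³ + bt² + ct + d; the 5 given values yield a linear system in the 4 coefficients.
Solving, f(t) = 3t³ + 4t² - 2t - 9.
Then f(4) = 239.

239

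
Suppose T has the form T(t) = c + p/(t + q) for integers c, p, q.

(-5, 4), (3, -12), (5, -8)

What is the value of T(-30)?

(T(t) − c)(t + q) = p for each data point; the three points give a linear system in c and q, then p follows.
Solving: c = -2, q = 0, p = -30, so T(t) = -2 − 30/(t + 0).
Then T(-30) = -2 − 30/(-30) = -1.

-1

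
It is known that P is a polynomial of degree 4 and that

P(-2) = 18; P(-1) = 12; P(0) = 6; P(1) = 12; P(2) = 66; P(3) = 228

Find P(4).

582

Write P(x) = ax^4 + bx³ + cx² + dx + e; the 6 given values yield a linear system in the 5 coefficients.
Solving, P(x) = x^4 + 4x³ + 5x² - 4x + 6.
Then P(4) = 582.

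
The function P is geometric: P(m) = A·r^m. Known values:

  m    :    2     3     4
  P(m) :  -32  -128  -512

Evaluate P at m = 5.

Consecutive ratio: -128/(-32) = 4, and -512/(-128) = 4, so r = 4.
Then A·4^2 = -32 gives A = -2, and P(m) = -2·4^m.
P(5) = -2·4^5 = -2048.

-2048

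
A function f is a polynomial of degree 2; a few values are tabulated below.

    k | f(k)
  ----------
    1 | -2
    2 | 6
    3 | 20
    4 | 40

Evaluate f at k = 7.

Write f(k) = ak² + bk + c; the 4 given values yield a linear system in the 3 coefficients.
Solving, f(k) = 3k² - k - 4.
Then f(7) = 136.

136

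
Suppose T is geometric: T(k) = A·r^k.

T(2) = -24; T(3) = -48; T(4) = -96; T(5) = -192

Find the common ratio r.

2

Consecutive ratio: -48/(-24) = 2, and -96/(-48) = 2, so r = 2.
Then A·2^2 = -24 gives A = -6, and T(k) = -6·2^k.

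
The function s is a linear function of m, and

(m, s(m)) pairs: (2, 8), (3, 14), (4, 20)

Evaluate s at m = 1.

2

First differences: 6, 6.
Level-1 differences are constant, so s has degree 1.
Fitting a degree-1 polynomial gives s(m) = 6m - 4.
Then s(1) = 2.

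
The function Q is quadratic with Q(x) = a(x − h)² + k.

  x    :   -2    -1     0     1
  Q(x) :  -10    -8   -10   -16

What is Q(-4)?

-26

First differences 2, -2, -6; second difference -4 = 2a, so a = -2.
Expanding, the x-coefficient is −2ah = 4h; matching it to the data gives h = -1, and then k = -8.
So Q(x) = -2(x + 1)² − 8.
Q(-4) = -2·(-3)² − 8 = -26.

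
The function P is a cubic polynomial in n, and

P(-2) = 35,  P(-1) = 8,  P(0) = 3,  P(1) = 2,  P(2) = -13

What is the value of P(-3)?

First differences: -27, -5, -1, -15. Second differences: 22, 4, -14. Third differences: -18, -18.
Level-3 differences are constant, so P has degree 3.
Fitting a degree-3 polynomial gives P(n) = -3n³ + 2n² + 3.
Then P(-3) = 102.

102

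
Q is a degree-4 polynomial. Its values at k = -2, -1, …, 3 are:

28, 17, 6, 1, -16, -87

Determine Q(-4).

Write Q(k) = ak^4 + bk³ + ck² + dk + e; the 6 given values yield a linear system in the 5 coefficients.
Solving, Q(k) = -k^4 - k³ + 4k² - 7k + 6.
Then Q(-4) = -94.

-94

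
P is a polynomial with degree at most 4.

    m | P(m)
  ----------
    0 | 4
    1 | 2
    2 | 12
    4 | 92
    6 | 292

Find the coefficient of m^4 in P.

0

Write P(m) = am^4 + bm³ + cm² + dm + e; the 5 given values yield a linear system in the 5 coefficients.
Solving, the leading coefficient vanishes, and P(m) = m³ + 3m² - 6m + 4.
The coefficient of m^4 is 0.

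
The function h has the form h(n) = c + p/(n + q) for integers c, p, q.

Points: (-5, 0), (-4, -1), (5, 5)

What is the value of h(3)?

6

(h(n) − c)(n + q) = p for each data point; the three points give a linear system in c and q, then p follows.
Solving: c = 3, q = 1, p = 12, so h(n) = 3 + 12/(n + 1).
Then h(3) = 3 + 12/4 = 6.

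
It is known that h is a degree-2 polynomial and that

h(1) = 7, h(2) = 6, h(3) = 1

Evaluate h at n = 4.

Write h(n) = an² + bn + c; the 3 given values yield a linear system in the 3 coefficients.
Solving, h(n) = -2n² + 5n + 4.
Then h(4) = -8.

-8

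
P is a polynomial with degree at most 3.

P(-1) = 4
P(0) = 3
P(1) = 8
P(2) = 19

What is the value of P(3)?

36

Write P(n) = an³ + bn² + cn + d; the 4 given values yield a linear system in the 4 coefficients.
Solving, the leading coefficient vanishes, and P(n) = 3n² + 2n + 3.
Then P(3) = 36.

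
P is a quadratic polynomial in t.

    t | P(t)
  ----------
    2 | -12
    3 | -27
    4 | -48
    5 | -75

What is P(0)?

0

Write P(t) = at² + bt + c; the 4 given values yield a linear system in the 3 coefficients.
Solving, P(t) = -3t².
Then P(0) = 0.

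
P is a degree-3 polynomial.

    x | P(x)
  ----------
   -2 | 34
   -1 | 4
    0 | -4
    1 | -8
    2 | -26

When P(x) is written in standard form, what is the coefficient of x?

-3

First differences: -30, -8, -4, -18. Second differences: 22, 4, -14. Third differences: -18, -18.
Level-3 differences are constant, so P has degree 3.
Fitting a degree-3 polynomial gives P(x) = -3x³ + 2x² - 3x - 4.
The coefficient of x is -3.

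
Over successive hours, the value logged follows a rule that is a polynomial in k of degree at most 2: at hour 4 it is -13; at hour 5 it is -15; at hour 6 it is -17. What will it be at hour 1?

Write the value at k as g(k).
First differences: -2, -2.
Level-1 differences are constant, so g has degree 1.
Fitting a degree-1 polynomial gives g(k) = -2k - 5.
Then g(1) = -7.

-7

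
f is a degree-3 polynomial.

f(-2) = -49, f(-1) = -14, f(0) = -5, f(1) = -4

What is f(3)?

Write f(t) = at³ + bt² + ct + d; the 4 given values yield a linear system in the 4 coefficients.
Solving, f(t) = 3t³ - 4t² + 2t - 5.
Then f(3) = 46.

46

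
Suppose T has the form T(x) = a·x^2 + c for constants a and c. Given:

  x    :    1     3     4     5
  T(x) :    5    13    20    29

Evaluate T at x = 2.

From T(1) = 5 and T(3) = 13: 1a + c = 5 and 9a + c = 13.
Subtracting: 8a = 8, so a = 1; then c = 5 − 1·1 = 4.
So T(x) = 1x² + 4, and T(2) = 8.

8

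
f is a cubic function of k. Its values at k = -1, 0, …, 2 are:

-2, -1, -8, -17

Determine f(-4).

Write f(k) = ak³ + bk² + ck + d; the 4 given values yield a linear system in the 4 coefficients.
Solving, f(k) = k³ - 4k² - 4k - 1.
Then f(-4) = -113.

-113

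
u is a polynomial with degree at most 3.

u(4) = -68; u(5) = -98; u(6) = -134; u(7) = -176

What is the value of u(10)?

First differences: -30, -36, -42. Second differences: -6, -6.
Level-2 differences are constant, so u has degree 2.
Fitting a degree-2 polynomial gives u(m) = -3m² - 3m - 8.
Then u(10) = -338.

-338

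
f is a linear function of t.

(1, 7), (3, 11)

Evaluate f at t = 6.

Write f(t) = at + b; the 2 given values yield a linear system in the 2 coefficients.
Solving, f(t) = 2t + 5.
Then f(6) = 17.

17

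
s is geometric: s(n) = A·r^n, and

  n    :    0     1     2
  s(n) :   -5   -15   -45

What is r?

3

Consecutive ratio: -15/(-5) = 3, and -45/(-15) = 3, so r = 3.
Then A·3^0 = -5 gives A = -5, and s(n) = -5·3^n.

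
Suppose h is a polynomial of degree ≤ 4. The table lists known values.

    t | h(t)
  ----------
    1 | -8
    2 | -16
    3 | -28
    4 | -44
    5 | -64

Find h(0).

Write h(t) = at^4 + bt³ + ct² + dt + e; the 5 given values yield a linear system in the 5 coefficients.
Solving, the top 2 coefficients vanish, and h(t) = -2t² - 2t - 4.
Then h(0) = -4.

-4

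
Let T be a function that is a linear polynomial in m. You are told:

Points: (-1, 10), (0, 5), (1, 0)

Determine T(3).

First differences: -5, -5.
Level-1 differences are constant, so T has degree 1.
Fitting a degree-1 polynomial gives T(m) = -5m + 5.
Then T(3) = -10.

-10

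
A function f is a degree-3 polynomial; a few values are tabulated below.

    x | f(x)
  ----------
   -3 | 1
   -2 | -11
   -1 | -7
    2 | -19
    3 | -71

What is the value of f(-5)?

121

Write f(x) = ax³ + bx² + cx + d; the 5 given values yield a linear system in the 4 coefficients.
Solving, f(x) = -2x³ - 4x² + 6x + 1.
Then f(-5) = 121.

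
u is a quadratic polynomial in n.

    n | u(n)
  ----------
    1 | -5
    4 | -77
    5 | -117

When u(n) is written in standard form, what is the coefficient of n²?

Write u(n) = an² + bn + c; the 3 given values yield a linear system in the 3 coefficients.
Solving, u(n) = -4n² - 4n + 3.
The coefficient of n² is -4.

-4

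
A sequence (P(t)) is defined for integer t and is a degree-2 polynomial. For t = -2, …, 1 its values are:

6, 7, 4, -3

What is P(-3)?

1

Write P(t) = at² + bt + c; the 4 given values yield a linear system in the 3 coefficients.
Solving, P(t) = -2t² - 5t + 4.
Then P(-3) = 1.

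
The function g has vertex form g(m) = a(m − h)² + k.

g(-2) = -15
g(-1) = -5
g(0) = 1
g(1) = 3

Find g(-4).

-47

First differences 10, 6, 2; second difference -4 = 2a, so a = -2.
Expanding, the m-coefficient is −2ah = 4h; matching it to the data gives h = 1, and then k = 3.
So g(m) = -2(m − 1)² + 3.
g(-4) = -2·(-5)² + 3 = -47.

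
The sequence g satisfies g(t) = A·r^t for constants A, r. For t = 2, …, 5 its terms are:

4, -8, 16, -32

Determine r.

Consecutive ratio: -8/4 = -2, and 16/(-8) = -2, so r = -2.
Then A·(-2)^2 = 4 gives A = 1, and g(t) = 1·(-2)^t.

-2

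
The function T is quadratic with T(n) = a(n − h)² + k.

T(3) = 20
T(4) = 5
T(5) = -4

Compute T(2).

First differences -15, -9; second difference 6 = 2a, so a = 3.
Expanding, the n-coefficient is −2ah = -6h; matching it to the data gives h = 6, and then k = -7.
So T(n) = 3(n − 6)² − 7.
T(2) = 3·(-4)² − 7 = 41.

41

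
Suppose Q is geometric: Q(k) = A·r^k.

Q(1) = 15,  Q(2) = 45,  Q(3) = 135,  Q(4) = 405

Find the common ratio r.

Consecutive ratio: 45/15 = 3, and 135/45 = 3, so r = 3.
Then A·3^1 = 15 gives A = 5, and Q(k) = 5·3^k.

3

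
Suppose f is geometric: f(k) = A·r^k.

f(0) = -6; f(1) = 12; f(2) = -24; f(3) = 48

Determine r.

-2

Consecutive ratio: 12/(-6) = -2, and -24/12 = -2, so r = -2.
Then A·(-2)^0 = -6 gives A = -6, and f(k) = -6·(-2)^k.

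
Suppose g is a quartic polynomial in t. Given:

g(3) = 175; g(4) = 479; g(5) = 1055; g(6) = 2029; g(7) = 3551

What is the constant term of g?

Write g(t) = at^4 + bt³ + ct² + dt + e; the 5 given values yield a linear system in the 5 coefficients.
Solving, g(t) = t^4 + 3t³ + 3t² - 3t - 5.
The constant term is g(0) = -5.

-5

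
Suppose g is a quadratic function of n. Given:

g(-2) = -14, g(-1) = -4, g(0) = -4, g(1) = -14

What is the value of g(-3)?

-34

Write g(n) = an² + bn + c; the 4 given values yield a linear system in the 3 coefficients.
Solving, g(n) = -5n² - 5n - 4.
Then g(-3) = -34.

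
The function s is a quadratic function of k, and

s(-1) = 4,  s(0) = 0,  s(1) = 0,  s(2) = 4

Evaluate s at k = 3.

First differences: -4, 0, 4. Second differences: 4, 4.
Level-2 differences are constant, so s has degree 2.
Fitting a degree-2 polynomial gives s(k) = 2k² - 2k.
Then s(3) = 12.

12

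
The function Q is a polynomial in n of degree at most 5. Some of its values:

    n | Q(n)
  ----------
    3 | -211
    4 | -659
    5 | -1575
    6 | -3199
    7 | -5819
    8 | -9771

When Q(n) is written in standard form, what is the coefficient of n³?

-4

First differences: -448, -916, -1624, -2620, -3952. Second differences: -468, -708, -996, -1332. Third differences: -240, -288, -336. Fourth differences: -48, -48.
Level-4 differences are constant, so Q has degree 4.
Fitting a degree-4 polynomial gives Q(n) = -2n^4 - 4n³ + 8n² - 6n + 5.
The coefficient of n³ is -4.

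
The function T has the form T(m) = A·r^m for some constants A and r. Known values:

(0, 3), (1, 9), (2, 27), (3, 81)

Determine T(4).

243

Consecutive ratio: 9/3 = 3, and 27/9 = 3, so r = 3.
Then A·3^0 = 3 gives A = 3, and T(m) = 3·3^m.
T(4) = 3·3^4 = 243.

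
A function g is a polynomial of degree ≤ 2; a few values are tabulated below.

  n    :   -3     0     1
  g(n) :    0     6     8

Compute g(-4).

-2

Write g(n) = an² + bn + c; the 3 given values yield a linear system in the 3 coefficients.
Solving, the leading coefficient vanishes, and g(n) = 2n + 6.
Then g(-4) = -2.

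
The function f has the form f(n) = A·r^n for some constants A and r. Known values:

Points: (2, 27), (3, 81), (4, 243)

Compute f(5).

Consecutive ratio: 81/27 = 3, and 243/81 = 3, so r = 3.
Then A·3^2 = 27 gives A = 3, and f(n) = 3·3^n.
f(5) = 3·3^5 = 729.

729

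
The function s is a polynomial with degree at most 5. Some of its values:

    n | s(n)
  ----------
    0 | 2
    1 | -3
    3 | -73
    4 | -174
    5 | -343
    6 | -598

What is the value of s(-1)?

Write s(n) = an^5 + bn^4 + cn³ + dn² + en + p; the 6 given values yield a linear system in the 6 coefficients.
Solving, the top 2 coefficients vanish, and s(n) = -3n³ + 2n² - 4n + 2.
Then s(-1) = 11.

11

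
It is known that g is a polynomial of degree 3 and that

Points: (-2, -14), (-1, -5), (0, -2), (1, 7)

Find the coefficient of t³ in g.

Write g(t) = at³ + bt² + ct + d; the 4 given values yield a linear system in the 4 coefficients.
Solving, g(t) = 2t³ + 3t² + 4t - 2.
The coefficient of t³ is 2.

2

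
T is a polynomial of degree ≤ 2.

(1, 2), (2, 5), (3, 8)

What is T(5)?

14

First differences: 3, 3.
Level-1 differences are constant, so T has degree 1.
Fitting a degree-1 polynomial gives T(k) = 3k - 1.
Then T(5) = 14.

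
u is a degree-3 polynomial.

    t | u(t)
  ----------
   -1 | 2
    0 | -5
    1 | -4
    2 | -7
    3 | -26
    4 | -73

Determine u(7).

-502

Write u(t) = at³ + bt² + ct + d; the 6 given values yield a linear system in the 4 coefficients.
Solving, u(t) = -2t³ + 4t² - t - 5.
Then u(7) = -502.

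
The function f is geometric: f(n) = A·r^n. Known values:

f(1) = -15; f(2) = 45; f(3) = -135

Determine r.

Consecutive ratio: 45/(-15) = -3, and -135/45 = -3, so r = -3.
Then A·(-3)^1 = -15 gives A = 5, and f(n) = 5·(-3)^n.

-3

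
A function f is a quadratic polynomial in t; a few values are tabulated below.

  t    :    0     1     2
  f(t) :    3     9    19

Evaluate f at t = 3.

33

Write f(t) = at² + bt + c; the 3 given values yield a linear system in the 3 coefficients.
Solving, f(t) = 2t² + 4t + 3.
Then f(3) = 33.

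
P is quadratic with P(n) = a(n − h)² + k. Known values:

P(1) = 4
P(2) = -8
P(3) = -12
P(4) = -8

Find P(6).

24

First differences -12, -4, 4; second difference 8 = 2a, so a = 4.
Expanding, the n-coefficient is −2ah = -8h; matching it to the data gives h = 3, and then k = -12.
So P(n) = 4(n − 3)² − 12.
P(6) = 4·3² − 12 = 24.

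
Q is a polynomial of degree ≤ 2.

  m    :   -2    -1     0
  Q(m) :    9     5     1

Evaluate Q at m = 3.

-11

First differences: -4, -4.
Level-1 differences are constant, so Q has degree 1.
Fitting a degree-1 polynomial gives Q(m) = -4m + 1.
Then Q(3) = -11.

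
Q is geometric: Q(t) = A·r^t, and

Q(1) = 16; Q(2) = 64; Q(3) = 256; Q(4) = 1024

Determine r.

Consecutive ratio: 64/16 = 4, and 256/64 = 4, so r = 4.
Then A·4^1 = 16 gives A = 4, and Q(t) = 4·4^t.

4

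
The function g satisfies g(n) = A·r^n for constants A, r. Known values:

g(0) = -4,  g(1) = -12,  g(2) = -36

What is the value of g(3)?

Consecutive ratio: -12/(-4) = 3, and -36/(-12) = 3, so r = 3.
Then A·3^0 = -4 gives A = -4, and g(n) = -4·3^n.
g(3) = -4·3^3 = -108.

-108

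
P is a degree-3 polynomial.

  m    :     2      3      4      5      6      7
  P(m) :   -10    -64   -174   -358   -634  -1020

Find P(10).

First differences: -54, -110, -184, -276, -386. Second differences: -56, -74, -92, -110. Third differences: -18, -18, -18.
Level-3 differences are constant, so P has degree 3.
Fitting a degree-3 polynomial gives P(m) = -3m³ - m² + 8m + 2.
Then P(10) = -3018.

-3018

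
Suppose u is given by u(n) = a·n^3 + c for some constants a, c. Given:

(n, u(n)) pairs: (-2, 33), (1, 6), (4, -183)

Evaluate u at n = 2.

-15

From u(-2) = 33 and u(1) = 6: -8a + c = 33 and 1a + c = 6.
Subtracting: 9a = -27, so a = -3; then c = 33 − (-3)·(-8) = 9.
So u(n) = -3n³ + 9, and u(2) = -15.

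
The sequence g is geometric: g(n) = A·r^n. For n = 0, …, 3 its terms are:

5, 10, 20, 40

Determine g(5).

160

Consecutive ratio: 10/5 = 2, and 20/10 = 2, so r = 2.
Then A·2^0 = 5 gives A = 5, and g(n) = 5·2^n.
g(5) = 5·2^5 = 160.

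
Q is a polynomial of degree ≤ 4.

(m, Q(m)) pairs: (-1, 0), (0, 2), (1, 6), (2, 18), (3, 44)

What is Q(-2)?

-6

First differences: 2, 4, 12, 26. Second differences: 2, 8, 14. Third differences: 6, 6.
Level-3 differences are constant, so Q has degree 3.
Fitting a degree-3 polynomial gives Q(m) = m³ + m² + 2m + 2.
Then Q(-2) = -6.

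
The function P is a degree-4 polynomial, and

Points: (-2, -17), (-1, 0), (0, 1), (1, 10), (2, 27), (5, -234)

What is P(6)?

Write P(k) = ak^4 + bk³ + ck² + dk + e; the 6 given values yield a linear system in the 5 coefficients.
Solving, P(k) = -k^4 + 2k³ + 5k² + 3k + 1.
Then P(6) = -665.

-665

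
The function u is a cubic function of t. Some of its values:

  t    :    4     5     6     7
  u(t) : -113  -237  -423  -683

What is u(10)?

Write u(t) = at³ + bt² + ct + d; the 4 given values yield a linear system in the 4 coefficients.
Solving, u(t) = -2t³ - t² + 7t + 3.
Then u(10) = -2027.

-2027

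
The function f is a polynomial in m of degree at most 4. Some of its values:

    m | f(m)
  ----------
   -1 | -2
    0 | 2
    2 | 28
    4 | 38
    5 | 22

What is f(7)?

-82

Write f(m) = am^4 + bm³ + cm² + dm + e; the 5 given values yield a linear system in the 5 coefficients.
Solving, the leading coefficient vanishes, and f(m) = -m³ + 4m² + 9m + 2.
Then f(7) = -82.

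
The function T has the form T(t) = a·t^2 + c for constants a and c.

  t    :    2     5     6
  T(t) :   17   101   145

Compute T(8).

From T(2) = 17 and T(5) = 101: 4a + c = 17 and 25a + c = 101.
Subtracting: 21a = 84, so a = 4; then c = 17 − 4·4 = 1.
So T(t) = 4t² + 1, and T(8) = 257.

257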